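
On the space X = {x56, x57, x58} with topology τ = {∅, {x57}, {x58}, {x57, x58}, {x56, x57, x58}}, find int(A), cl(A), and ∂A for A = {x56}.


int(A) = ∅, cl(A) = {x56}, ∂A = {x56}.

Closed sets in (X, τ) are complements of opens:
  closed(X, τ) = {∅, {x56}, {x56, x57}, {x56, x58}, {x56, x57, x58}}.
int(A) = ⋃ {U ∈ τ : U ⊆ A}. Opens contained in A: ∅.
Taking the union of these: int(A) = ∅.
cl(A) = ⋂ {C closed : A ⊆ C}. Closed sets containing A: {x56}, {x56, x57}, {x56, x58}, {x56, x57, x58}.
Intersecting these: cl(A) = {x56}.
∂A = cl(A) ∖ int(A) = {x56} ∖ ∅ = {x56}.


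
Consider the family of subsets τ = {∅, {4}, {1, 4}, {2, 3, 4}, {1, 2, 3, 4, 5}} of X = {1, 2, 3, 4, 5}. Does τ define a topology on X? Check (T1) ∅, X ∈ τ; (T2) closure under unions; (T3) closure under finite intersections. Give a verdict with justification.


τ is NOT a topology on X.

Axiom (T1): ∅ ∈ τ? Yes; X ∈ τ? Yes.
Axiom (T2/T3): check pairwise unions and intersections of members of τ.
Counterexample for (T2): {1, 4} ∪ {2, 3, 4} = {1, 2, 3, 4} ∉ τ. Therefore τ is NOT a topology.


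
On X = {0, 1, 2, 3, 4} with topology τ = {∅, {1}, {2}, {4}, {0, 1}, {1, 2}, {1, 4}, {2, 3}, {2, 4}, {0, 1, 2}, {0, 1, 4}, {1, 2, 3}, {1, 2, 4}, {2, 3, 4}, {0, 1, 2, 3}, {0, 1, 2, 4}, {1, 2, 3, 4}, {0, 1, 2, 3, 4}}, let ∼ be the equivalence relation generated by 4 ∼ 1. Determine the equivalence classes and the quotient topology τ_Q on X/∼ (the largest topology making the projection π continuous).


X/∼ = {[0], [1=4], [2], [3]}; |τ_Q| = 9.

Equivalence classes: [0], [1=4], [2], [3].
Quotient map π: X → X/∼ sends 0 ↦ [0], 1 ↦ [1=4], 2 ↦ [2], 3 ↦ [3], 4 ↦ [1=4].
For each subset V ⊆ X/∼, compute π^{-1}(V) ⊆ X and check whether π^{-1}(V) ∈ τ. V is open in τ_Q iff π^{-1}(V) ∈ τ.
  V = {}: π^{-1}(V) = ∅ ∈ τ ✓.
  V = {[0]}: π^{-1}(V) = {0} ∉ τ ✗.
  V = {[1=4]}: π^{-1}(V) = {1, 4} ∈ τ ✓.
  V = {[0], [1=4]}: π^{-1}(V) = {0, 1, 4} ∈ τ ✓.
  V = {[2]}: π^{-1}(V) = {2} ∈ τ ✓.
  V = {[0], [2]}: π^{-1}(V) = {0, 2} ∉ τ ✗.
  V = {[1=4], [2]}: π^{-1}(V) = {1, 2, 4} ∈ τ ✓.
  V = {[0], [1=4], [2]}: π^{-1}(V) = {0, 1, 2, 4} ∈ τ ✓.
  V = {[3]}: π^{-1}(V) = {3} ∉ τ ✗.
  V = {[0], [3]}: π^{-1}(V) = {0, 3} ∉ τ ✗.
  V = {[1=4], [3]}: π^{-1}(V) = {1, 3, 4} ∉ τ ✗.
  V = {[0], [1=4], [3]}: π^{-1}(V) = {0, 1, 3, 4} ∉ τ ✗.
  V = {[2], [3]}: π^{-1}(V) = {2, 3} ∈ τ ✓.
  V = {[0], [2], [3]}: π^{-1}(V) = {0, 2, 3} ∉ τ ✗.
  V = {[1=4], [2], [3]}: π^{-1}(V) = {1, 2, 3, 4} ∈ τ ✓.
  V = {[0], [1=4], [2], [3]}: π^{-1}(V) = {0, 1, 2, 3, 4} ∈ τ ✓.
Open sets in the quotient: τ_Q = {{}, {[1=4]}, {[0], [1=4]}, {[2]}, {[1=4], [2]}, {[0], [1=4], [2]}, {[2], [3]}, {[1=4], [2], [3]}, {[0], [1=4], [2], [3]}} (9 elements).


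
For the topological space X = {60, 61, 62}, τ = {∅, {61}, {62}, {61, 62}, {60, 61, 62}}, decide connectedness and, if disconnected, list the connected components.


(X, τ) is connected.

Find clopen sets (U ∈ τ with X ∖ U ∈ τ):
  U = ∅, X ∖ U = {60, 61, 62} — both open, so U is clopen.
  U = {60, 61, 62}, X ∖ U = ∅ — both open, so U is clopen.
Only trivial clopens (∅ and X) exist, so (X, τ) is connected.
Compute connected components by grouping points that agree on all clopens:
  component: {60, 61, 62}


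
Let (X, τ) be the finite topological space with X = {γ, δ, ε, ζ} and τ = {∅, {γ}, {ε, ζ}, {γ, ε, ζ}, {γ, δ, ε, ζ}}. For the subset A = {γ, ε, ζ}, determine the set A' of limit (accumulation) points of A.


A' = {δ, ε, ζ}

For each x ∈ X, list the open sets U ∈ τ with x ∈ U, then check whether U ∩ (A ∖ {x}) ≠ ∅ for every such U.
  x = γ: open {γ} ∋ x has {γ} ∩ (A ∖ {γ}) = ∅, so x is NOT a limit point.
  x = δ: opens ∋ x are {γ, δ, ε, ζ}; each meets A ∖ {δ}, so x IS a limit point.
  x = ε: opens ∋ x are {ε, ζ}, {γ, ε, ζ}, {γ, δ, ε, ζ}; each meets A ∖ {ε}, so x IS a limit point.
  x = ζ: opens ∋ x are {ε, ζ}, {γ, ε, ζ}, {γ, δ, ε, ζ}; each meets A ∖ {ζ}, so x IS a limit point.
Collecting: A' = {δ, ε, ζ}.


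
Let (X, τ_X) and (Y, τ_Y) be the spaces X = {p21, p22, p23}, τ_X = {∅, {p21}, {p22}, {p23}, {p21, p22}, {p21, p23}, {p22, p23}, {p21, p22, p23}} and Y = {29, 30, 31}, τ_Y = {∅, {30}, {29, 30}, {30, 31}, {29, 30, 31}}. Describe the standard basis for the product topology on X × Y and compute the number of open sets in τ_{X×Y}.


Basis B = {∅ × ∅, {p21} × {30}, {p22} × {30}, {p23} × {30}, {p21} × {29, 30}, {p21} × {30, 31}, {p21, p22} × {30}, {p21, p23} × {30}, {p22} × {29, 30}, {p22} × {30, 31}, {p22, p23} × {30}, {p23} × {29, 30}, {p23} × {30, 31}, {p21} × {29, 30, 31}, {p21, p22, p23} × {30}, {p22} × {29, 30, 31}, {p23} × {29, 30, 31}, {p21, p22} × {29, 30}, {p21, p23} × {29, 30}, {p21, p22} × {30, 31}, {p21, p23} × {30, 31}, {p22, p23} × {29, 30}, {p22, p23} × {30, 31}, {p21, p22} × {29, 30, 31}, {p21, p23} × {29, 30, 31}, {p21, p22, p23} × {29, 30}, {p21, p22, p23} × {30, 31}, {p22, p23} × {29, 30, 31}, {p21, p22, p23} × {29, 30, 31}}; |τ_{X×Y}| = 125.

Enumerate products U × V with U ∈ τ_X, V ∈ τ_Y (deduplicated):
  ∅ × ∅ = {} (∅)
  {p21} × {30} = {(p21,30)}
  {p22} × {30} = {(p22,30)}
  {p23} × {30} = {(p23,30)}
  {p21} × {29, 30} = {(p21,29), (p21,30)}
  {p21} × {30, 31} = {(p21,30), (p21,31)}
  {p21, p22} × {30} = {(p21,30), (p22,30)}
  {p21, p23} × {30} = {(p21,30), (p23,30)}
  {p22} × {29, 30} = {(p22,29), (p22,30)}
  {p22} × {30, 31} = {(p22,30), (p22,31)}
  {p22, p23} × {30} = {(p22,30), (p23,30)}
  {p23} × {29, 30} = {(p23,29), (p23,30)}
  {p23} × {30, 31} = {(p23,30), (p23,31)}
  {p21} × {29, 30, 31} = {(p21,29), (p21,30), (p21,31)}
  {p21, p22, p23} × {30} = {(p21,30), (p22,30), (p23,30)}
  {p22} × {29, 30, 31} = {(p22,29), (p22,30), (p22,31)}
  {p23} × {29, 30, 31} = {(p23,29), (p23,30), (p23,31)}
  {p21, p22} × {29, 30} = {(p21,29), (p21,30), (p22,29), (p22,30)}
  {p21, p23} × {29, 30} = {(p21,29), (p21,30), (p23,29), (p23,30)}
  {p21, p22} × {30, 31} = {(p21,30), (p21,31), (p22,30), (p22,31)}
  {p21, p23} × {30, 31} = {(p21,30), (p21,31), (p23,30), (p23,31)}
  {p22, p23} × {29, 30} = {(p22,29), (p22,30), (p23,29), (p23,30)}
  {p22, p23} × {30, 31} = {(p22,30), (p22,31), (p23,30), (p23,31)}
  {p21, p22} × {29, 30, 31} = {(p21,29), (p21,30), (p21,31), (p22,29), (p22,30), (p22,31)}
  {p21, p23} × {29, 30, 31} = {(p21,29), (p21,30), (p21,31), (p23,29), (p23,30), (p23,31)}
  {p21, p22, p23} × {29, 30} = {(p21,29), (p21,30), (p22,29), (p22,30), (p23,29), (p23,30)}
  {p21, p22, p23} × {30, 31} = {(p21,30), (p21,31), (p22,30), (p22,31), (p23,30), (p23,31)}
  {p22, p23} × {29, 30, 31} = {(p22,29), (p22,30), (p22,31), (p23,29), (p23,30), (p23,31)}
  {p21, p22, p23} × {29, 30, 31} = {(p21,29), (p21,30), (p21,31), (p22,29), (p22,30), (p22,31), (p23,29), (p23,30), (p23,31)}
These 29 distinct sets form the basis B.
Close under arbitrary unions to get τ_{X×Y}; counting gives |τ_{X×Y}| = 125.


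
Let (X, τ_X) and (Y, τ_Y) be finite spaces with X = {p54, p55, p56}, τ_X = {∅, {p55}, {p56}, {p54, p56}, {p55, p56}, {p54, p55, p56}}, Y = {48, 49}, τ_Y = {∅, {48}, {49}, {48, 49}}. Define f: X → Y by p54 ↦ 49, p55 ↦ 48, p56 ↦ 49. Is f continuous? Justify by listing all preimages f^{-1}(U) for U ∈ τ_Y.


f IS continuous.

Compute f^{-1}(U) for each U ∈ τ_Y:
  U = ∅: f^{-1}(U) = ∅ ∈ τ_X ✓.
  U = {48}: f^{-1}(U) = {p55} ∈ τ_X ✓.
  U = {49}: f^{-1}(U) = {p54, p56} ∈ τ_X ✓.
  U = {48, 49}: f^{-1}(U) = {p54, p55, p56} ∈ τ_X ✓.
Every preimage lies in τ_X, so f IS continuous.


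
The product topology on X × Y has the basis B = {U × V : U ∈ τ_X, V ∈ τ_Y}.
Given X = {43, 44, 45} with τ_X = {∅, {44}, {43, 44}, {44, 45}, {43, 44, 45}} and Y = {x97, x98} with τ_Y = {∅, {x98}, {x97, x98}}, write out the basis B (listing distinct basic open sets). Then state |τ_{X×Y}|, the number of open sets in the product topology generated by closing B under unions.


Basis B = {∅ × ∅, {44} × {x98}, {43, 44} × {x98}, {44} × {x97, x98}, {44, 45} × {x98}, {43, 44, 45} × {x98}, {43, 44} × {x97, x98}, {44, 45} × {x97, x98}, {43, 44, 45} × {x97, x98}}; |τ_{X×Y}| = 14.

Enumerate products U × V with U ∈ τ_X, V ∈ τ_Y (deduplicated):
  ∅ × ∅ = {} (∅)
  {44} × {x98} = {(44,x98)}
  {43, 44} × {x98} = {(43,x98), (44,x98)}
  {44} × {x97, x98} = {(44,x97), (44,x98)}
  {44, 45} × {x98} = {(44,x98), (45,x98)}
  {43, 44, 45} × {x98} = {(43,x98), (44,x98), (45,x98)}
  {43, 44} × {x97, x98} = {(43,x97), (43,x98), (44,x97), (44,x98)}
  {44, 45} × {x97, x98} = {(44,x97), (44,x98), (45,x97), (45,x98)}
  {43, 44, 45} × {x97, x98} = {(43,x97), (43,x98), (44,x97), (44,x98), (45,x97), (45,x98)}
These 9 distinct sets form the basis B.
Close under arbitrary unions to get τ_{X×Y}; counting gives |τ_{X×Y}| = 14.


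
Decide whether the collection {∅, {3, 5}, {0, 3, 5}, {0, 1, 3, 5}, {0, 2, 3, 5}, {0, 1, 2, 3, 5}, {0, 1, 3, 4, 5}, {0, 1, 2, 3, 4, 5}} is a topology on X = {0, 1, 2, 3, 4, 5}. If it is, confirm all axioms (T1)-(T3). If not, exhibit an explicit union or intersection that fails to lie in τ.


τ IS a topology on X.

Axiom (T1): ∅ ∈ τ? Yes; X ∈ τ? Yes.
Axiom (T2/T3): check pairwise unions and intersections of members of τ.
All pairwise intersections and unions checked — each lies in τ. Therefore τ satisfies (T1), (T2), (T3): it IS a topology on X.


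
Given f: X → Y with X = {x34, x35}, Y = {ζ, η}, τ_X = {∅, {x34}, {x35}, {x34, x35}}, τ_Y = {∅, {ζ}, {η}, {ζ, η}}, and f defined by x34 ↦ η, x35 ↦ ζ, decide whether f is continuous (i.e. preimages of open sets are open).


f IS continuous.

Compute f^{-1}(U) for each U ∈ τ_Y:
  U = ∅: f^{-1}(U) = ∅ ∈ τ_X ✓.
  U = {ζ}: f^{-1}(U) = {x35} ∈ τ_X ✓.
  U = {η}: f^{-1}(U) = {x34} ∈ τ_X ✓.
  U = {ζ, η}: f^{-1}(U) = {x34, x35} ∈ τ_X ✓.
Every preimage lies in τ_X, so f IS continuous.


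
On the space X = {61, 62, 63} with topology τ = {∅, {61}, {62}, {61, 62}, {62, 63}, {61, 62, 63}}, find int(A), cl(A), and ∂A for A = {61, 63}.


int(A) = {61}, cl(A) = {61, 63}, ∂A = {63}.

Closed sets in (X, τ) are complements of opens:
  closed(X, τ) = {∅, {61}, {63}, {61, 63}, {62, 63}, {61, 62, 63}}.
int(A) = ⋃ {U ∈ τ : U ⊆ A}. Opens contained in A: ∅, {61}.
Taking the union of these: int(A) = {61}.
cl(A) = ⋂ {C closed : A ⊆ C}. Closed sets containing A: {61, 63}, {61, 62, 63}.
Intersecting these: cl(A) = {61, 63}.
∂A = cl(A) ∖ int(A) = {61, 63} ∖ {61} = {63}.


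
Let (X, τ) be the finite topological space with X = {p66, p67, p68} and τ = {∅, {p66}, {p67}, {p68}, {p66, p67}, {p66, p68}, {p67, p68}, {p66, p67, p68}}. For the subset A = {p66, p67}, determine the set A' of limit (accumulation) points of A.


A' = ∅

For each x ∈ X, list the open sets U ∈ τ with x ∈ U, then check whether U ∩ (A ∖ {x}) ≠ ∅ for every such U.
  x = p66: open {p66} ∋ x has {p66} ∩ (A ∖ {p66}) = ∅, so x is NOT a limit point.
  x = p67: open {p67} ∋ x has {p67} ∩ (A ∖ {p67}) = ∅, so x is NOT a limit point.
  x = p68: open {p68} ∋ x has {p68} ∩ (A ∖ {p68}) = ∅, so x is NOT a limit point.
Collecting: A' = ∅.


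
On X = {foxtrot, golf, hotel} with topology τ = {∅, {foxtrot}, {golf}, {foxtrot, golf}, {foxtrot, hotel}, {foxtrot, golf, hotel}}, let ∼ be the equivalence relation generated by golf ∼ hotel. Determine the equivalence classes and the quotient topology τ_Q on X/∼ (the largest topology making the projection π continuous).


X/∼ = {[foxtrot], [golf=hotel]}; |τ_Q| = 3.

Equivalence classes: [foxtrot], [golf=hotel].
Quotient map π: X → X/∼ sends foxtrot ↦ [foxtrot], golf ↦ [golf=hotel], hotel ↦ [golf=hotel].
For each subset V ⊆ X/∼, compute π^{-1}(V) ⊆ X and check whether π^{-1}(V) ∈ τ. V is open in τ_Q iff π^{-1}(V) ∈ τ.
  V = {}: π^{-1}(V) = ∅ ∈ τ ✓.
  V = {[foxtrot]}: π^{-1}(V) = {foxtrot} ∈ τ ✓.
  V = {[golf=hotel]}: π^{-1}(V) = {golf, hotel} ∉ τ ✗.
  V = {[foxtrot], [golf=hotel]}: π^{-1}(V) = {foxtrot, golf, hotel} ∈ τ ✓.
Open sets in the quotient: τ_Q = {{}, {[foxtrot]}, {[foxtrot], [golf=hotel]}} (3 elements).


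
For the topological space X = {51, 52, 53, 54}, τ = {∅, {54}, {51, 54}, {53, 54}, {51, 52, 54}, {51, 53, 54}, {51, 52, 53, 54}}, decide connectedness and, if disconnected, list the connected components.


(X, τ) is connected.

Find clopen sets (U ∈ τ with X ∖ U ∈ τ):
  U = ∅, X ∖ U = {51, 52, 53, 54} — both open, so U is clopen.
  U = {51, 52, 53, 54}, X ∖ U = ∅ — both open, so U is clopen.
Only trivial clopens (∅ and X) exist, so (X, τ) is connected.
Compute connected components by grouping points that agree on all clopens:
  component: {51, 52, 53, 54}


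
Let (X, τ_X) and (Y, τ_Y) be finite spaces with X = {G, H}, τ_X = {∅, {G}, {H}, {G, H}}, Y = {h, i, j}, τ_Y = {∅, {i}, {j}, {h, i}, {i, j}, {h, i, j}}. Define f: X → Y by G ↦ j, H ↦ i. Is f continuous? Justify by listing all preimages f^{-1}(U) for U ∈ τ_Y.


f IS continuous.

Compute f^{-1}(U) for each U ∈ τ_Y:
  U = ∅: f^{-1}(U) = ∅ ∈ τ_X ✓.
  U = {i}: f^{-1}(U) = {H} ∈ τ_X ✓.
  U = {j}: f^{-1}(U) = {G} ∈ τ_X ✓.
  U = {h, i}: f^{-1}(U) = {H} ∈ τ_X ✓.
  U = {i, j}: f^{-1}(U) = {G, H} ∈ τ_X ✓.
  U = {h, i, j}: f^{-1}(U) = {G, H} ∈ τ_X ✓.
Every preimage lies in τ_X, so f IS continuous.


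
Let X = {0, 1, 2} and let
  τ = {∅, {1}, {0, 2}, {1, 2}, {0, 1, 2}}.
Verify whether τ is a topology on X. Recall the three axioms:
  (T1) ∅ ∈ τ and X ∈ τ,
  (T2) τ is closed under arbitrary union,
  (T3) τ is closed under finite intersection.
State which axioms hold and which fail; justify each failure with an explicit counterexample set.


τ is NOT a topology on X.

Axiom (T1): ∅ ∈ τ? Yes; X ∈ τ? Yes.
Axiom (T2/T3): check pairwise unions and intersections of members of τ.
Counterexample for (T3): {0, 2} ∩ {1, 2} = {2} ∉ τ. Therefore τ is NOT a topology.


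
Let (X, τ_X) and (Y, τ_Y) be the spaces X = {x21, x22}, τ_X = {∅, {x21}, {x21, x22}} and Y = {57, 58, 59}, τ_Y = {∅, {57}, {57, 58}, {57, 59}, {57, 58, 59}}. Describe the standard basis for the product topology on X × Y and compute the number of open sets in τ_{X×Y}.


Basis B = {∅ × ∅, {x21} × {57}, {x21} × {57, 58}, {x21} × {57, 59}, {x21, x22} × {57}, {x21} × {57, 58, 59}, {x21, x22} × {57, 58}, {x21, x22} × {57, 59}, {x21, x22} × {57, 58, 59}}; |τ_{X×Y}| = 14.

Enumerate products U × V with U ∈ τ_X, V ∈ τ_Y (deduplicated):
  ∅ × ∅ = {} (∅)
  {x21} × {57} = {(x21,57)}
  {x21} × {57, 58} = {(x21,57), (x21,58)}
  {x21} × {57, 59} = {(x21,57), (x21,59)}
  {x21, x22} × {57} = {(x21,57), (x22,57)}
  {x21} × {57, 58, 59} = {(x21,57), (x21,58), (x21,59)}
  {x21, x22} × {57, 58} = {(x21,57), (x21,58), (x22,57), (x22,58)}
  {x21, x22} × {57, 59} = {(x21,57), (x21,59), (x22,57), (x22,59)}
  {x21, x22} × {57, 58, 59} = {(x21,57), (x21,58), (x21,59), (x22,57), (x22,58), (x22,59)}
These 9 distinct sets form the basis B.
Close under arbitrary unions to get τ_{X×Y}; counting gives |τ_{X×Y}| = 14.


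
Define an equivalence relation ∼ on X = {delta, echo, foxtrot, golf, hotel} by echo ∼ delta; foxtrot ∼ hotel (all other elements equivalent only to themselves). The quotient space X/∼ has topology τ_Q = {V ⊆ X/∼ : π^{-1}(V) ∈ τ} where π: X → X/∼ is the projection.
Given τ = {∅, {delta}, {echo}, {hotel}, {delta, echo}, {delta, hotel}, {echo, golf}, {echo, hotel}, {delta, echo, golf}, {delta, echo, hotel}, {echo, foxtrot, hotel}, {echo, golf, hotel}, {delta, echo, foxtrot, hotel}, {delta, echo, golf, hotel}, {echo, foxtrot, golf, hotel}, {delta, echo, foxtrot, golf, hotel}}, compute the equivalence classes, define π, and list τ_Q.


X/∼ = {[delta=echo], [foxtrot=hotel], [golf]}; |τ_Q| = 5.

Equivalence classes: [delta=echo], [foxtrot=hotel], [golf].
Quotient map π: X → X/∼ sends delta ↦ [delta=echo], echo ↦ [delta=echo], foxtrot ↦ [foxtrot=hotel], golf ↦ [golf], hotel ↦ [foxtrot=hotel].
For each subset V ⊆ X/∼, compute π^{-1}(V) ⊆ X and check whether π^{-1}(V) ∈ τ. V is open in τ_Q iff π^{-1}(V) ∈ τ.
  V = {}: π^{-1}(V) = ∅ ∈ τ ✓.
  V = {[delta=echo]}: π^{-1}(V) = {delta, echo} ∈ τ ✓.
  V = {[foxtrot=hotel]}: π^{-1}(V) = {foxtrot, hotel} ∉ τ ✗.
  V = {[delta=echo], [foxtrot=hotel]}: π^{-1}(V) = {delta, echo, foxtrot, hotel} ∈ τ ✓.
  V = {[golf]}: π^{-1}(V) = {golf} ∉ τ ✗.
  V = {[delta=echo], [golf]}: π^{-1}(V) = {delta, echo, golf} ∈ τ ✓.
  V = {[foxtrot=hotel], [golf]}: π^{-1}(V) = {foxtrot, golf, hotel} ∉ τ ✗.
  V = {[delta=echo], [foxtrot=hotel], [golf]}: π^{-1}(V) = {delta, echo, foxtrot, golf, hotel} ∈ τ ✓.
Open sets in the quotient: τ_Q = {{}, {[delta=echo]}, {[delta=echo], [foxtrot=hotel]}, {[delta=echo], [golf]}, {[delta=echo], [foxtrot=hotel], [golf]}} (5 elements).


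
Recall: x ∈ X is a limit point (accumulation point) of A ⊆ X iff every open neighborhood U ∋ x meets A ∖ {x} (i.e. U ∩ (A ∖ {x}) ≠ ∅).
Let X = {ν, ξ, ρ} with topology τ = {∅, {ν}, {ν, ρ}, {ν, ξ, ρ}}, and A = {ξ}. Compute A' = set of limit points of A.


A' = ∅

For each x ∈ X, list the open sets U ∈ τ with x ∈ U, then check whether U ∩ (A ∖ {x}) ≠ ∅ for every such U.
  x = ν: open {ν} ∋ x has {ν} ∩ (A ∖ {ν}) = ∅, so x is NOT a limit point.
  x = ξ: open {ν, ξ, ρ} ∋ x has {ν, ξ, ρ} ∩ (A ∖ {ξ}) = ∅, so x is NOT a limit point.
  x = ρ: open {ν, ρ} ∋ x has {ν, ρ} ∩ (A ∖ {ρ}) = ∅, so x is NOT a limit point.
Collecting: A' = ∅.


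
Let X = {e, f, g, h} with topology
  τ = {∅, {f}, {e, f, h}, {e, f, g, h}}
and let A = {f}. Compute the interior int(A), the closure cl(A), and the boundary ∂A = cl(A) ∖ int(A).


int(A) = {f}, cl(A) = {e, f, g, h}, ∂A = {e, g, h}.

Closed sets in (X, τ) are complements of opens:
  closed(X, τ) = {∅, {g}, {e, g, h}, {e, f, g, h}}.
int(A) = ⋃ {U ∈ τ : U ⊆ A}. Opens contained in A: ∅, {f}.
Taking the union of these: int(A) = {f}.
cl(A) = ⋂ {C closed : A ⊆ C}. Closed sets containing A: {e, f, g, h}.
Intersecting these: cl(A) = {e, f, g, h}.
∂A = cl(A) ∖ int(A) = {e, f, g, h} ∖ {f} = {e, g, h}.


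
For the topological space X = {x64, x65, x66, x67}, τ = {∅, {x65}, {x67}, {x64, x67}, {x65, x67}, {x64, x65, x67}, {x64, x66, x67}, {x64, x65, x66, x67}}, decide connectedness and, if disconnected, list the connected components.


(X, τ) is disconnected; components = [{x65}, {x64, x66, x67}].

Find clopen sets (U ∈ τ with X ∖ U ∈ τ):
  U = ∅, X ∖ U = {x64, x65, x66, x67} — both open, so U is clopen.
  U = {x65}, X ∖ U = {x64, x66, x67} — both open, so U is clopen.
  U = {x64, x66, x67}, X ∖ U = {x65} — both open, so U is clopen.
  U = {x64, x65, x66, x67}, X ∖ U = ∅ — both open, so U is clopen.
Nontrivial clopen(s) exist: e.g. {x64, x66, x67}. So (X, τ) is disconnected.
Compute connected components by grouping points that agree on all clopens:
  component: {x65}
  component: {x64, x66, x67}


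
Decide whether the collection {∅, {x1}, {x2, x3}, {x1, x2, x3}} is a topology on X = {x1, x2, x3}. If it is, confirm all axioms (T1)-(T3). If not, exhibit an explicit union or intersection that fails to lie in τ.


τ IS a topology on X.

Axiom (T1): ∅ ∈ τ? Yes; X ∈ τ? Yes.
Axiom (T2/T3): check pairwise unions and intersections of members of τ.
All pairwise intersections and unions checked — each lies in τ. Therefore τ satisfies (T1), (T2), (T3): it IS a topology on X.


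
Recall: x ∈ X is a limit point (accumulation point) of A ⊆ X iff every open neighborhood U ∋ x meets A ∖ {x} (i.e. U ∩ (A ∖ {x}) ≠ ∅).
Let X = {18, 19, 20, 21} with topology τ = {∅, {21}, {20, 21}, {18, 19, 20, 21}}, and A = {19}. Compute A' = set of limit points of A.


A' = {18}

For each x ∈ X, list the open sets U ∈ τ with x ∈ U, then check whether U ∩ (A ∖ {x}) ≠ ∅ for every such U.
  x = 18: opens ∋ x are {18, 19, 20, 21}; each meets A ∖ {18}, so x IS a limit point.
  x = 19: open {18, 19, 20, 21} ∋ x has {18, 19, 20, 21} ∩ (A ∖ {19}) = ∅, so x is NOT a limit point.
  x = 20: open {20, 21} ∋ x has {20, 21} ∩ (A ∖ {20}) = ∅, so x is NOT a limit point.
  x = 21: open {21} ∋ x has {21} ∩ (A ∖ {21}) = ∅, so x is NOT a limit point.
Collecting: A' = {18}.


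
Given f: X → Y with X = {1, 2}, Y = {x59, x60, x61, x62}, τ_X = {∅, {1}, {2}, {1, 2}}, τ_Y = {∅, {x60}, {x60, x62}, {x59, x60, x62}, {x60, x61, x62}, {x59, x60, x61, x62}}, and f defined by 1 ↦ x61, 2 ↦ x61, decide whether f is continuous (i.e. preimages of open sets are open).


f IS continuous.

Compute f^{-1}(U) for each U ∈ τ_Y:
  U = ∅: f^{-1}(U) = ∅ ∈ τ_X ✓.
  U = {x60}: f^{-1}(U) = ∅ ∈ τ_X ✓.
  U = {x60, x62}: f^{-1}(U) = ∅ ∈ τ_X ✓.
  U = {x59, x60, x62}: f^{-1}(U) = ∅ ∈ τ_X ✓.
  U = {x60, x61, x62}: f^{-1}(U) = {1, 2} ∈ τ_X ✓.
  U = {x59, x60, x61, x62}: f^{-1}(U) = {1, 2} ∈ τ_X ✓.
Every preimage lies in τ_X, so f IS continuous.


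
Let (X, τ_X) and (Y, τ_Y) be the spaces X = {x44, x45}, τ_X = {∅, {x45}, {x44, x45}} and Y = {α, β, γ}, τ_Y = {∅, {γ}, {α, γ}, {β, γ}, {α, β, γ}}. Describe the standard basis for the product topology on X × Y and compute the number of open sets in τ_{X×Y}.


Basis B = {∅ × ∅, {x45} × {γ}, {x44, x45} × {γ}, {x45} × {α, γ}, {x45} × {β, γ}, {x45} × {α, β, γ}, {x44, x45} × {α, γ}, {x44, x45} × {β, γ}, {x44, x45} × {α, β, γ}}; |τ_{X×Y}| = 14.

Enumerate products U × V with U ∈ τ_X, V ∈ τ_Y (deduplicated):
  ∅ × ∅ = {} (∅)
  {x45} × {γ} = {(x45,γ)}
  {x44, x45} × {γ} = {(x44,γ), (x45,γ)}
  {x45} × {α, γ} = {(x45,α), (x45,γ)}
  {x45} × {β, γ} = {(x45,β), (x45,γ)}
  {x45} × {α, β, γ} = {(x45,α), (x45,β), (x45,γ)}
  {x44, x45} × {α, γ} = {(x44,α), (x44,γ), (x45,α), (x45,γ)}
  {x44, x45} × {β, γ} = {(x44,β), (x44,γ), (x45,β), (x45,γ)}
  {x44, x45} × {α, β, γ} = {(x44,α), (x44,β), (x44,γ), (x45,α), (x45,β), (x45,γ)}
These 9 distinct sets form the basis B.
Close under arbitrary unions to get τ_{X×Y}; counting gives |τ_{X×Y}| = 14.


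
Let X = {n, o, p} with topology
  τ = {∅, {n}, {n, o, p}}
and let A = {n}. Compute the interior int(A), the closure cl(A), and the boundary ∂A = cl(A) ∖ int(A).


int(A) = {n}, cl(A) = {n, o, p}, ∂A = {o, p}.

Closed sets in (X, τ) are complements of opens:
  closed(X, τ) = {∅, {o, p}, {n, o, p}}.
int(A) = ⋃ {U ∈ τ : U ⊆ A}. Opens contained in A: ∅, {n}.
Taking the union of these: int(A) = {n}.
cl(A) = ⋂ {C closed : A ⊆ C}. Closed sets containing A: {n, o, p}.
Intersecting these: cl(A) = {n, o, p}.
∂A = cl(A) ∖ int(A) = {n, o, p} ∖ {n} = {o, p}.


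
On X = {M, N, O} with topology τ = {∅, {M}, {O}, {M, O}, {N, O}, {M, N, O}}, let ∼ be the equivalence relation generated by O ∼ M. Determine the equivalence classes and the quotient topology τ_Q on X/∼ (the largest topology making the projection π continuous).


X/∼ = {[M=O], [N]}; |τ_Q| = 3.

Equivalence classes: [M=O], [N].
Quotient map π: X → X/∼ sends M ↦ [M=O], N ↦ [N], O ↦ [M=O].
For each subset V ⊆ X/∼, compute π^{-1}(V) ⊆ X and check whether π^{-1}(V) ∈ τ. V is open in τ_Q iff π^{-1}(V) ∈ τ.
  V = {}: π^{-1}(V) = ∅ ∈ τ ✓.
  V = {[M=O]}: π^{-1}(V) = {M, O} ∈ τ ✓.
  V = {[N]}: π^{-1}(V) = {N} ∉ τ ✗.
  V = {[M=O], [N]}: π^{-1}(V) = {M, N, O} ∈ τ ✓.
Open sets in the quotient: τ_Q = {{}, {[M=O]}, {[M=O], [N]}} (3 elements).


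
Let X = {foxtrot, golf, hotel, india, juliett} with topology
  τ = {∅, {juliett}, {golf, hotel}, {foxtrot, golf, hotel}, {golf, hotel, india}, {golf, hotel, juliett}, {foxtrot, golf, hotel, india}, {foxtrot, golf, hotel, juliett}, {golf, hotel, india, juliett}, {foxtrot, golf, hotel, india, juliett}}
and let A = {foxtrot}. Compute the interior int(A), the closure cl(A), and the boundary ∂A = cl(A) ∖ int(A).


int(A) = ∅, cl(A) = {foxtrot}, ∂A = {foxtrot}.

Closed sets in (X, τ) are complements of opens:
  closed(X, τ) = {∅, {foxtrot}, {india}, {juliett}, {foxtrot, india}, {foxtrot, juliett}, {india, juliett}, {foxtrot, india, juliett}, {foxtrot, golf, hotel, india}, {foxtrot, golf, hotel, india, juliett}}.
int(A) = ⋃ {U ∈ τ : U ⊆ A}. Opens contained in A: ∅.
Taking the union of these: int(A) = ∅.
cl(A) = ⋂ {C closed : A ⊆ C}. Closed sets containing A: {foxtrot}, {foxtrot, india}, {foxtrot, juliett}, {foxtrot, india, juliett}, {foxtrot, golf, hotel, india}, {foxtrot, golf, hotel, india, juliett}.
Intersecting these: cl(A) = {foxtrot}.
∂A = cl(A) ∖ int(A) = {foxtrot} ∖ ∅ = {foxtrot}.


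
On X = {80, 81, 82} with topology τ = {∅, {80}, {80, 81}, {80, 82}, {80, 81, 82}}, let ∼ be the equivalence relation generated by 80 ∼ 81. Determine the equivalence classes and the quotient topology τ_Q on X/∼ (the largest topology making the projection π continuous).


X/∼ = {[80=81], [82]}; |τ_Q| = 3.

Equivalence classes: [80=81], [82].
Quotient map π: X → X/∼ sends 80 ↦ [80=81], 81 ↦ [80=81], 82 ↦ [82].
For each subset V ⊆ X/∼, compute π^{-1}(V) ⊆ X and check whether π^{-1}(V) ∈ τ. V is open in τ_Q iff π^{-1}(V) ∈ τ.
  V = {}: π^{-1}(V) = ∅ ∈ τ ✓.
  V = {[80=81]}: π^{-1}(V) = {80, 81} ∈ τ ✓.
  V = {[82]}: π^{-1}(V) = {82} ∉ τ ✗.
  V = {[80=81], [82]}: π^{-1}(V) = {80, 81, 82} ∈ τ ✓.
Open sets in the quotient: τ_Q = {{}, {[80=81]}, {[80=81], [82]}} (3 elements).


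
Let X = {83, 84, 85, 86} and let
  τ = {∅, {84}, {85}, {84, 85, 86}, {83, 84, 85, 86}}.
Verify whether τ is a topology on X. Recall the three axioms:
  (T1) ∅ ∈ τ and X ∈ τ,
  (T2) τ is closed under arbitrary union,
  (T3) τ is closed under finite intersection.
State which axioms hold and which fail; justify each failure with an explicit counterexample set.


τ is NOT a topology on X.

Axiom (T1): ∅ ∈ τ? Yes; X ∈ τ? Yes.
Axiom (T2/T3): check pairwise unions and intersections of members of τ.
Counterexample for (T2): {84} ∪ {85} = {84, 85} ∉ τ. Therefore τ is NOT a topology.


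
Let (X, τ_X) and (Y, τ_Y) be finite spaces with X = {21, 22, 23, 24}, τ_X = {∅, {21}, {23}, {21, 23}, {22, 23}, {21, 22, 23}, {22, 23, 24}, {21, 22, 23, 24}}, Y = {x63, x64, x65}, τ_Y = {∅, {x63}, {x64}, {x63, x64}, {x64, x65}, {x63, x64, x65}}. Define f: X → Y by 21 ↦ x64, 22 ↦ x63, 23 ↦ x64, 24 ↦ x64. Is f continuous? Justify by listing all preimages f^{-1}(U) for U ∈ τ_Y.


f is NOT continuous.

Compute f^{-1}(U) for each U ∈ τ_Y:
  U = ∅: f^{-1}(U) = ∅ ∈ τ_X ✓.
  U = {x63}: f^{-1}(U) = {22} ∉ τ_X ✗.
  U = {x64}: f^{-1}(U) = {21, 23, 24} ∉ τ_X ✗.
  U = {x63, x64}: f^{-1}(U) = {21, 22, 23, 24} ∈ τ_X ✓.
  U = {x64, x65}: f^{-1}(U) = {21, 23, 24} ∉ τ_X ✗.
  U = {x63, x64, x65}: f^{-1}(U) = {21, 22, 23, 24} ∈ τ_X ✓.
Found U = {x63} with f^{-1}(U) = {22} not in τ_X. Therefore f is NOT continuous.


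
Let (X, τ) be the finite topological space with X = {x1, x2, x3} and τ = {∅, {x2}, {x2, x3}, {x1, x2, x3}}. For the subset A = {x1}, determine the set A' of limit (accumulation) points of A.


A' = ∅

For each x ∈ X, list the open sets U ∈ τ with x ∈ U, then check whether U ∩ (A ∖ {x}) ≠ ∅ for every such U.
  x = x1: open {x1, x2, x3} ∋ x has {x1, x2, x3} ∩ (A ∖ {x1}) = ∅, so x is NOT a limit point.
  x = x2: open {x2} ∋ x has {x2} ∩ (A ∖ {x2}) = ∅, so x is NOT a limit point.
  x = x3: open {x2, x3} ∋ x has {x2, x3} ∩ (A ∖ {x3}) = ∅, so x is NOT a limit point.
Collecting: A' = ∅.


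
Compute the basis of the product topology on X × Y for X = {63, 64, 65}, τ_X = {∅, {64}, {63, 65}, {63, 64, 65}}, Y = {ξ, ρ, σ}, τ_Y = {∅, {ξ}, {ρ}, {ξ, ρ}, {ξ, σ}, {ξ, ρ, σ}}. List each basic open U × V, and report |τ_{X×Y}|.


Basis B = {∅ × ∅, {64} × {ξ}, {64} × {ρ}, {63, 65} × {ξ}, {63, 65} × {ρ}, {64} × {ξ, ρ}, {64} × {ξ, σ}, {63, 64, 65} × {ξ}, {63, 64, 65} × {ρ}, {64} × {ξ, ρ, σ}, {63, 65} × {ξ, ρ}, {63, 65} × {ξ, σ}, {63, 65} × {ξ, ρ, σ}, {63, 64, 65} × {ξ, ρ}, {63, 64, 65} × {ξ, σ}, {63, 64, 65} × {ξ, ρ, σ}}; |τ_{X×Y}| = 36.

Enumerate products U × V with U ∈ τ_X, V ∈ τ_Y (deduplicated):
  ∅ × ∅ = {} (∅)
  {64} × {ξ} = {(64,ξ)}
  {64} × {ρ} = {(64,ρ)}
  {63, 65} × {ξ} = {(63,ξ), (65,ξ)}
  {63, 65} × {ρ} = {(63,ρ), (65,ρ)}
  {64} × {ξ, ρ} = {(64,ξ), (64,ρ)}
  {64} × {ξ, σ} = {(64,ξ), (64,σ)}
  {63, 64, 65} × {ξ} = {(63,ξ), (64,ξ), (65,ξ)}
  {63, 64, 65} × {ρ} = {(63,ρ), (64,ρ), (65,ρ)}
  {64} × {ξ, ρ, σ} = {(64,ξ), (64,ρ), (64,σ)}
  {63, 65} × {ξ, ρ} = {(63,ξ), (63,ρ), (65,ξ), (65,ρ)}
  {63, 65} × {ξ, σ} = {(63,ξ), (63,σ), (65,ξ), (65,σ)}
  {63, 65} × {ξ, ρ, σ} = {(63,ξ), (63,ρ), (63,σ), (65,ξ), (65,ρ), (65,σ)}
  {63, 64, 65} × {ξ, ρ} = {(63,ξ), (63,ρ), (64,ξ), (64,ρ), (65,ξ), (65,ρ)}
  {63, 64, 65} × {ξ, σ} = {(63,ξ), (63,σ), (64,ξ), (64,σ), (65,ξ), (65,σ)}
  {63, 64, 65} × {ξ, ρ, σ} = {(63,ξ), (63,ρ), (63,σ), (64,ξ), (64,ρ), (64,σ), (65,ξ), (65,ρ), (65,σ)}
These 16 distinct sets form the basis B.
Close under arbitrary unions to get τ_{X×Y}; counting gives |τ_{X×Y}| = 36.


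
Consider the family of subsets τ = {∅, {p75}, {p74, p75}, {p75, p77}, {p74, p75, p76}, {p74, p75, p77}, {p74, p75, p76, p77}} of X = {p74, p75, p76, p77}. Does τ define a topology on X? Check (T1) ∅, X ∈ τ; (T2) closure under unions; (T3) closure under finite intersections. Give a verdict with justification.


τ IS a topology on X.

Axiom (T1): ∅ ∈ τ? Yes; X ∈ τ? Yes.
Axiom (T2/T3): check pairwise unions and intersections of members of τ.
All pairwise intersections and unions checked — each lies in τ. Therefore τ satisfies (T1), (T2), (T3): it IS a topology on X.


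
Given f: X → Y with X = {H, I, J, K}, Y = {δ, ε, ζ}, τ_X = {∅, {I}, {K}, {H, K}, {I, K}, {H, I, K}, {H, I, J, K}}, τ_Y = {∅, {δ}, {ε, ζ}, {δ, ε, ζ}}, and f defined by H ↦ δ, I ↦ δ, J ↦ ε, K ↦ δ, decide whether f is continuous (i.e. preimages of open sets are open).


f is NOT continuous.

Compute f^{-1}(U) for each U ∈ τ_Y:
  U = ∅: f^{-1}(U) = ∅ ∈ τ_X ✓.
  U = {δ}: f^{-1}(U) = {H, I, K} ∈ τ_X ✓.
  U = {ε, ζ}: f^{-1}(U) = {J} ∉ τ_X ✗.
  U = {δ, ε, ζ}: f^{-1}(U) = {H, I, J, K} ∈ τ_X ✓.
Found U = {ε, ζ} with f^{-1}(U) = {J} not in τ_X. Therefore f is NOT continuous.


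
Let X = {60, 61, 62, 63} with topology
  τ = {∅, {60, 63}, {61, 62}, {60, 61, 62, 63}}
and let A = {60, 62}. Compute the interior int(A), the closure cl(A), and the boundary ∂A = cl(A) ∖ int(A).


int(A) = ∅, cl(A) = {60, 61, 62, 63}, ∂A = {60, 61, 62, 63}.

Closed sets in (X, τ) are complements of opens:
  closed(X, τ) = {∅, {60, 63}, {61, 62}, {60, 61, 62, 63}}.
int(A) = ⋃ {U ∈ τ : U ⊆ A}. Opens contained in A: ∅.
Taking the union of these: int(A) = ∅.
cl(A) = ⋂ {C closed : A ⊆ C}. Closed sets containing A: {60, 61, 62, 63}.
Intersecting these: cl(A) = {60, 61, 62, 63}.
∂A = cl(A) ∖ int(A) = {60, 61, 62, 63} ∖ ∅ = {60, 61, 62, 63}.


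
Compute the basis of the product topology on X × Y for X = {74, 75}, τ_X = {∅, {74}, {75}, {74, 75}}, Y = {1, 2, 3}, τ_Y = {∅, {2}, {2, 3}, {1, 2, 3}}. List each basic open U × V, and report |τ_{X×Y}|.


Basis B = {∅ × ∅, {74} × {2}, {75} × {2}, {74} × {2, 3}, {74, 75} × {2}, {75} × {2, 3}, {74} × {1, 2, 3}, {75} × {1, 2, 3}, {74, 75} × {2, 3}, {74, 75} × {1, 2, 3}}; |τ_{X×Y}| = 16.

Enumerate products U × V with U ∈ τ_X, V ∈ τ_Y (deduplicated):
  ∅ × ∅ = {} (∅)
  {74} × {2} = {(74,2)}
  {75} × {2} = {(75,2)}
  {74} × {2, 3} = {(74,2), (74,3)}
  {74, 75} × {2} = {(74,2), (75,2)}
  {75} × {2, 3} = {(75,2), (75,3)}
  {74} × {1, 2, 3} = {(74,1), (74,2), (74,3)}
  {75} × {1, 2, 3} = {(75,1), (75,2), (75,3)}
  {74, 75} × {2, 3} = {(74,2), (74,3), (75,2), (75,3)}
  {74, 75} × {1, 2, 3} = {(74,1), (74,2), (74,3), (75,1), (75,2), (75,3)}
These 10 distinct sets form the basis B.
Close under arbitrary unions to get τ_{X×Y}; counting gives |τ_{X×Y}| = 16.


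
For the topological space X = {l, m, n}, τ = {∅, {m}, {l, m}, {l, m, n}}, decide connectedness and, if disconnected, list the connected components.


(X, τ) is connected.

Find clopen sets (U ∈ τ with X ∖ U ∈ τ):
  U = ∅, X ∖ U = {l, m, n} — both open, so U is clopen.
  U = {l, m, n}, X ∖ U = ∅ — both open, so U is clopen.
Only trivial clopens (∅ and X) exist, so (X, τ) is connected.
Compute connected components by grouping points that agree on all clopens:
  component: {l, m, n}


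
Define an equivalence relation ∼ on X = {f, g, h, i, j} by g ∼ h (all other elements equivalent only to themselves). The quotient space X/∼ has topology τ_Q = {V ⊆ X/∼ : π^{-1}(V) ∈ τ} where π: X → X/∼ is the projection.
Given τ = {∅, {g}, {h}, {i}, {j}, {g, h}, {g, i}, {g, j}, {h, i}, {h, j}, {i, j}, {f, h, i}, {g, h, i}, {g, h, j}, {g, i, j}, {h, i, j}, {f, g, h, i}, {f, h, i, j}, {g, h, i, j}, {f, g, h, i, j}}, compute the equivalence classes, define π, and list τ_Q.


X/∼ = {[f], [g=h], [i], [j]}; |τ_Q| = 10.

Equivalence classes: [f], [g=h], [i], [j].
Quotient map π: X → X/∼ sends f ↦ [f], g ↦ [g=h], h ↦ [g=h], i ↦ [i], j ↦ [j].
For each subset V ⊆ X/∼, compute π^{-1}(V) ⊆ X and check whether π^{-1}(V) ∈ τ. V is open in τ_Q iff π^{-1}(V) ∈ τ.
  V = {}: π^{-1}(V) = ∅ ∈ τ ✓.
  V = {[f]}: π^{-1}(V) = {f} ∉ τ ✗.
  V = {[g=h]}: π^{-1}(V) = {g, h} ∈ τ ✓.
  V = {[f], [g=h]}: π^{-1}(V) = {f, g, h} ∉ τ ✗.
  V = {[i]}: π^{-1}(V) = {i} ∈ τ ✓.
  V = {[f], [i]}: π^{-1}(V) = {f, i} ∉ τ ✗.
  V = {[g=h], [i]}: π^{-1}(V) = {g, h, i} ∈ τ ✓.
  V = {[f], [g=h], [i]}: π^{-1}(V) = {f, g, h, i} ∈ τ ✓.
  V = {[j]}: π^{-1}(V) = {j} ∈ τ ✓.
  V = {[f], [j]}: π^{-1}(V) = {f, j} ∉ τ ✗.
  V = {[g=h], [j]}: π^{-1}(V) = {g, h, j} ∈ τ ✓.
  V = {[f], [g=h], [j]}: π^{-1}(V) = {f, g, h, j} ∉ τ ✗.
  V = {[i], [j]}: π^{-1}(V) = {i, j} ∈ τ ✓.
  V = {[f], [i], [j]}: π^{-1}(V) = {f, i, j} ∉ τ ✗.
  V = {[g=h], [i], [j]}: π^{-1}(V) = {g, h, i, j} ∈ τ ✓.
  V = {[f], [g=h], [i], [j]}: π^{-1}(V) = {f, g, h, i, j} ∈ τ ✓.
Open sets in the quotient: τ_Q = {{}, {[g=h]}, {[i]}, {[g=h], [i]}, {[f], [g=h], [i]}, {[j]}, {[g=h], [j]}, {[i], [j]}, {[g=h], [i], [j]}, {[f], [g=h], [i], [j]}} (10 elements).


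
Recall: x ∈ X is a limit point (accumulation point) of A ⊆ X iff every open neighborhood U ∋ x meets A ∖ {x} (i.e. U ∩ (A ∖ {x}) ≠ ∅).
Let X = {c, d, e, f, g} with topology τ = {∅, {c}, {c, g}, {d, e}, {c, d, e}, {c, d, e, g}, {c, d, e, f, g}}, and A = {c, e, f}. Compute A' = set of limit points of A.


A' = {d, f, g}

For each x ∈ X, list the open sets U ∈ τ with x ∈ U, then check whether U ∩ (A ∖ {x}) ≠ ∅ for every such U.
  x = c: open {c} ∋ x has {c} ∩ (A ∖ {c}) = ∅, so x is NOT a limit point.
  x = d: opens ∋ x are {d, e}, {c, d, e}, {c, d, e, g}, {c, d, e, f, g}; each meets A ∖ {d}, so x IS a limit point.
  x = e: open {d, e} ∋ x has {d, e} ∩ (A ∖ {e}) = ∅, so x is NOT a limit point.
  x = f: opens ∋ x are {c, d, e, f, g}; each meets A ∖ {f}, so x IS a limit point.
  x = g: opens ∋ x are {c, g}, {c, d, e, g}, {c, d, e, f, g}; each meets A ∖ {g}, so x IS a limit point.
Collecting: A' = {d, f, g}.


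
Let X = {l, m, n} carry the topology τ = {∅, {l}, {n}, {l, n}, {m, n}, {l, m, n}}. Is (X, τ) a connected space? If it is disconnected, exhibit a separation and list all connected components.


(X, τ) is disconnected; components = [{l}, {m, n}].

Find clopen sets (U ∈ τ with X ∖ U ∈ τ):
  U = ∅, X ∖ U = {l, m, n} — both open, so U is clopen.
  U = {l}, X ∖ U = {m, n} — both open, so U is clopen.
  U = {m, n}, X ∖ U = {l} — both open, so U is clopen.
  U = {l, m, n}, X ∖ U = ∅ — both open, so U is clopen.
Nontrivial clopen(s) exist: e.g. {l}. So (X, τ) is disconnected.
Compute connected components by grouping points that agree on all clopens:
  component: {l}
  component: {m, n}


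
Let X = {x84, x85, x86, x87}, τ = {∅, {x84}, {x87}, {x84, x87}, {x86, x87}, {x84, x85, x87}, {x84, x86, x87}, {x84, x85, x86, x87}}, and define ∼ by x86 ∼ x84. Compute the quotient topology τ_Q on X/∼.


X/∼ = {[x84=x86], [x85], [x87]}; |τ_Q| = 4.

Equivalence classes: [x84=x86], [x85], [x87].
Quotient map π: X → X/∼ sends x84 ↦ [x84=x86], x85 ↦ [x85], x86 ↦ [x84=x86], x87 ↦ [x87].
For each subset V ⊆ X/∼, compute π^{-1}(V) ⊆ X and check whether π^{-1}(V) ∈ τ. V is open in τ_Q iff π^{-1}(V) ∈ τ.
  V = {}: π^{-1}(V) = ∅ ∈ τ ✓.
  V = {[x84=x86]}: π^{-1}(V) = {x84, x86} ∉ τ ✗.
  V = {[x85]}: π^{-1}(V) = {x85} ∉ τ ✗.
  V = {[x84=x86], [x85]}: π^{-1}(V) = {x84, x85, x86} ∉ τ ✗.
  V = {[x87]}: π^{-1}(V) = {x87} ∈ τ ✓.
  V = {[x84=x86], [x87]}: π^{-1}(V) = {x84, x86, x87} ∈ τ ✓.
  V = {[x85], [x87]}: π^{-1}(V) = {x85, x87} ∉ τ ✗.
  V = {[x84=x86], [x85], [x87]}: π^{-1}(V) = {x84, x85, x86, x87} ∈ τ ✓.
Open sets in the quotient: τ_Q = {{}, {[x87]}, {[x84=x86], [x87]}, {[x84=x86], [x85], [x87]}} (4 elements).


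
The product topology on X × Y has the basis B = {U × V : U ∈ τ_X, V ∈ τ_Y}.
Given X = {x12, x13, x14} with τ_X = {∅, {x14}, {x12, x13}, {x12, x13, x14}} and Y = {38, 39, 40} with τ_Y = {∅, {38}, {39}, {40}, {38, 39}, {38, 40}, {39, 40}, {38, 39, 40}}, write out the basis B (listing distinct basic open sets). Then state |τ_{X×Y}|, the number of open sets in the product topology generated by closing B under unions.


Basis B = {∅ × ∅, {x14} × {38}, {x14} × {39}, {x14} × {40}, {x12, x13} × {38}, {x12, x13} × {39}, {x12, x13} × {40}, {x14} × {38, 39}, {x14} × {38, 40}, {x14} × {39, 40}, {x12, x13, x14} × {38}, {x12, x13, x14} × {39}, {x12, x13, x14} × {40}, {x14} × {38, 39, 40}, {x12, x13} × {38, 39}, {x12, x13} × {38, 40}, {x12, x13} × {39, 40}, {x12, x13} × {38, 39, 40}, {x12, x13, x14} × {38, 39}, {x12, x13, x14} × {38, 40}, {x12, x13, x14} × {39, 40}, {x12, x13, x14} × {38, 39, 40}}; |τ_{X×Y}| = 64.

Enumerate products U × V with U ∈ τ_X, V ∈ τ_Y (deduplicated):
  ∅ × ∅ = {} (∅)
  {x14} × {38} = {(x14,38)}
  {x14} × {39} = {(x14,39)}
  {x14} × {40} = {(x14,40)}
  {x12, x13} × {38} = {(x12,38), (x13,38)}
  {x12, x13} × {39} = {(x12,39), (x13,39)}
  {x12, x13} × {40} = {(x12,40), (x13,40)}
  {x14} × {38, 39} = {(x14,38), (x14,39)}
  {x14} × {38, 40} = {(x14,38), (x14,40)}
  {x14} × {39, 40} = {(x14,39), (x14,40)}
  {x12, x13, x14} × {38} = {(x12,38), (x13,38), (x14,38)}
  {x12, x13, x14} × {39} = {(x12,39), (x13,39), (x14,39)}
  {x12, x13, x14} × {40} = {(x12,40), (x13,40), (x14,40)}
  {x14} × {38, 39, 40} = {(x14,38), (x14,39), (x14,40)}
  {x12, x13} × {38, 39} = {(x12,38), (x12,39), (x13,38), (x13,39)}
  {x12, x13} × {38, 40} = {(x12,38), (x12,40), (x13,38), (x13,40)}
  {x12, x13} × {39, 40} = {(x12,39), (x12,40), (x13,39), (x13,40)}
  {x12, x13} × {38, 39, 40} = {(x12,38), (x12,39), (x12,40), (x13,38), (x13,39), (x13,40)}
  {x12, x13, x14} × {38, 39} = {(x12,38), (x12,39), (x13,38), (x13,39), (x14,38), (x14,39)}
  {x12, x13, x14} × {38, 40} = {(x12,38), (x12,40), (x13,38), (x13,40), (x14,38), (x14,40)}
  {x12, x13, x14} × {39, 40} = {(x12,39), (x12,40), (x13,39), (x13,40), (x14,39), (x14,40)}
  {x12, x13, x14} × {38, 39, 40} = {(x12,38), (x12,39), (x12,40), (x13,38), (x13,39), (x13,40), (x14,38), (x14,39), (x14,40)}
These 22 distinct sets form the basis B.
Close under arbitrary unions to get τ_{X×Y}; counting gives |τ_{X×Y}| = 64.
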